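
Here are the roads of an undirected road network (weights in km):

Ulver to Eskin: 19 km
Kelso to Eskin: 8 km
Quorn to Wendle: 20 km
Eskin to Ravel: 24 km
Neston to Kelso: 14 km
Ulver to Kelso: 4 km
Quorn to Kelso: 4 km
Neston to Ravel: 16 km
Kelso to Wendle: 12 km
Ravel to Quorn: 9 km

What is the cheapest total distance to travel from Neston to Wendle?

26 km

Candidate routes:
Neston → Ravel → Quorn → Kelso → Wendle: 16+9+4+12 = 41
Neston → Kelso → Quorn → Wendle: 14+4+20 = 38
Neston → Kelso → Wendle: 14+12 = 26
Neston → Ravel → Quorn → Wendle: 16+9+20 = 45
Cheapest is Neston → Kelso → Wendle at 26 km.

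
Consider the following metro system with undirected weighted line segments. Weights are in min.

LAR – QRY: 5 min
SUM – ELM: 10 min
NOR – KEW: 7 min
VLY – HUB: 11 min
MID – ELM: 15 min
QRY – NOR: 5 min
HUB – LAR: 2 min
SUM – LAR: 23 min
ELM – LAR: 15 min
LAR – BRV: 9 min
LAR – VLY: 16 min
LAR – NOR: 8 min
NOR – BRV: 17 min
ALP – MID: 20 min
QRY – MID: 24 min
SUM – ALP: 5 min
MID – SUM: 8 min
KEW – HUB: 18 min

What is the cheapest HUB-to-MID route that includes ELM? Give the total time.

32 min

Best HUB to ELM: HUB → LAR → ELM costing 17
Shortest ELM→MID: ELM → MID = 15
Total via ELM: 17 + 15 = 32 min.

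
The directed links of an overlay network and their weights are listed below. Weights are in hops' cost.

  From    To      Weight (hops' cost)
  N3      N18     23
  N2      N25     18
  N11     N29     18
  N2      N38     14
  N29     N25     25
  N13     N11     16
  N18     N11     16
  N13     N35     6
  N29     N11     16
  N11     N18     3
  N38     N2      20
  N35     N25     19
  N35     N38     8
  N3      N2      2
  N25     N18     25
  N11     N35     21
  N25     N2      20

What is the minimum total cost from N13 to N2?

34 hops' cost

Candidate routes:
N13 - N35 - N25 - N2: 6+19+20 = 45
N13 - N35 - N38 - N2: 6+8+20 = 34
The minimum is 34 hops' cost via N13 - N35 - N38 - N2.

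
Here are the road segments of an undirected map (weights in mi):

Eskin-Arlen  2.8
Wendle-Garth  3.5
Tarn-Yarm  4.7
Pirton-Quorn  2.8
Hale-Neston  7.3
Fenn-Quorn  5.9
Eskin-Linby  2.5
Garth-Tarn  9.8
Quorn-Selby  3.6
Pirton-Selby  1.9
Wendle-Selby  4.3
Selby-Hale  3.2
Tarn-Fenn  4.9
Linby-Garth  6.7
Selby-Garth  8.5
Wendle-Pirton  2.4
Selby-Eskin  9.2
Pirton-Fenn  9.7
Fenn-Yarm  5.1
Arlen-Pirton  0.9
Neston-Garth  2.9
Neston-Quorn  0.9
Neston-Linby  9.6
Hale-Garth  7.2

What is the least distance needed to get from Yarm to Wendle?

16.2 mi

Shortest distances from Yarm:
Yarm: 0
Tarn: 4.7  (via Yarm)
Fenn: 5.1  (via Yarm)
Quorn: 11  (via Fenn)
Neston: 11.9  (via Quorn)
Pirton: 13.8  (via Quorn)
Garth: 14.5  (via Tarn)
Selby: 14.6  (via Quorn)
Arlen: 14.7  (via Pirton)
Wendle: 16.2  (via Pirton)
Shortest route: Yarm–Fenn–Quorn–Pirton–Wendle = 16.2 mi.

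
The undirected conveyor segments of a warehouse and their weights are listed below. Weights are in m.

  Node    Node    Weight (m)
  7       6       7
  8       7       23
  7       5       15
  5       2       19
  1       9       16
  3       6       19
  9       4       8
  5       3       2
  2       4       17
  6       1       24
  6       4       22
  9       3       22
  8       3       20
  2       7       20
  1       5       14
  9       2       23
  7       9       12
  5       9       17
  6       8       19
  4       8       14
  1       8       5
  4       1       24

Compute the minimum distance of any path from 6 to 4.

Enumerating some paths:
6 → 7 → 9 → 4: 7+12+8 = 27
6 → 8 → 4: 19+14 = 33
6 → 4: 22 = 22
6 → 1 → 8 → 4: 24+5+14 = 43
The minimum is 22 m via 6 → 4.

22 m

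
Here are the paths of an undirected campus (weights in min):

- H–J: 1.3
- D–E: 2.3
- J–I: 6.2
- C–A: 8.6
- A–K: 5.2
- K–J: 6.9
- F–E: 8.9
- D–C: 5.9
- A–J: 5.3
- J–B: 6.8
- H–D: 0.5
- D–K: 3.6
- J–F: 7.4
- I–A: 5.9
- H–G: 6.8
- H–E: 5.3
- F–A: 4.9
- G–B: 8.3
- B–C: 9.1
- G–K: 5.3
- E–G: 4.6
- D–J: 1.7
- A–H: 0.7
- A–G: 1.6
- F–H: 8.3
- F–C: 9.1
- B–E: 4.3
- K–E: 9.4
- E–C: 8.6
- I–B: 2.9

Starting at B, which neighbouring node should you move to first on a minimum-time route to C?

Compare a few routes:
B → E → C: 4.3+8.6 = 12.9
B → C: 9.1 = 9.1
B → E → D → C: 4.3+2.3+5.9 = 12.5
The minimum is 9.1 min via B → C.
So from B the first move is to C.

C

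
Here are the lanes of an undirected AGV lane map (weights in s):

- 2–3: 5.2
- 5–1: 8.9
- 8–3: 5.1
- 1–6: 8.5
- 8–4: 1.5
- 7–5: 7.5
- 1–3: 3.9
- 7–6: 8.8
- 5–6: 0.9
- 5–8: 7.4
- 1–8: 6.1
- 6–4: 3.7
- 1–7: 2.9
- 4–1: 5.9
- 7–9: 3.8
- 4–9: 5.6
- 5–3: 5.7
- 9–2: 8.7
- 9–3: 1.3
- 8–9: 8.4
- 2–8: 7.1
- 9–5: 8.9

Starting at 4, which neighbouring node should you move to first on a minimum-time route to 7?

1

Enumerating some paths:
4 → 8 → 1 → 7: 1.5+6.1+2.9 = 10.5
4 → 9 → 7: 5.6+3.8 = 9.4
4 → 1 → 7: 5.9+2.9 = 8.8
The minimum is 8.8 s via 4 → 1 → 7.
So from 4 the first move is to 1.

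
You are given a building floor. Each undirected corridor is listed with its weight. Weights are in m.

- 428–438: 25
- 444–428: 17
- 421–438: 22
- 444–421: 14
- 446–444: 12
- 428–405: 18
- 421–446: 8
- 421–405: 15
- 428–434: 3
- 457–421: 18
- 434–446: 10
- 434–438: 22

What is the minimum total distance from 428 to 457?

39 m

Enumerating some paths:
428 → 434 → 446 → 421 → 457: 3+10+8+18 = 39
428 → 444 → 421 → 457: 17+14+18 = 49
The minimum is 39 m via 428 → 434 → 446 → 421 → 457.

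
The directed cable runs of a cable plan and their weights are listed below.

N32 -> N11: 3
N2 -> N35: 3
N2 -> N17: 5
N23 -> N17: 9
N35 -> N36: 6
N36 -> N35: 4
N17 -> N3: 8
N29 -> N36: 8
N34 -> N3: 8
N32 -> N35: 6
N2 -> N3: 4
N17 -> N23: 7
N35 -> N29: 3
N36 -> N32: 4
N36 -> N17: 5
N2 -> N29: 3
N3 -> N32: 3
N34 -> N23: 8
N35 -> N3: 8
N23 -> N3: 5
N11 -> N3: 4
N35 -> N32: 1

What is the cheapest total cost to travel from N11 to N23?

31

Shortest distances from N11:
N11: 0
N3: 4  (via N11)
N32: 7  (via N3)
N35: 13  (via N32)
N29: 16  (via N35)
N36: 19  (via N35)
N17: 24  (via N36)
N23: 31  (via N17)
Shortest route: N11 → N3 → N32 → N35 → N36 → N17 → N23 = 31.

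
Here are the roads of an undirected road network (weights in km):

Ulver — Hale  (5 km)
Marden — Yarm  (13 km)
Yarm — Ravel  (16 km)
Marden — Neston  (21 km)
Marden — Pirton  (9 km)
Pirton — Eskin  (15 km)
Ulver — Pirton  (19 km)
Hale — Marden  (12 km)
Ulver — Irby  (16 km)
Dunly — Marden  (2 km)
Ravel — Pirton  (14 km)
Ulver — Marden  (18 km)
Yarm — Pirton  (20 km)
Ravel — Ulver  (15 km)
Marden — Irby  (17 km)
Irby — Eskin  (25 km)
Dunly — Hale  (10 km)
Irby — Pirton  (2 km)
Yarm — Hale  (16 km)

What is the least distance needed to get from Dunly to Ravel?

Running Dijkstra from Dunly:
Dunly: 0
Marden: 2  (via Dunly)
Hale: 10  (via Dunly)
Pirton: 11  (via Marden)
Irby: 13  (via Pirton)
Yarm: 15  (via Marden)
Ulver: 15  (via Hale)
Neston: 23  (via Marden)
Ravel: 25  (via Pirton)
Shortest route: Dunly → Marden → Pirton → Ravel = 25 km.

25 km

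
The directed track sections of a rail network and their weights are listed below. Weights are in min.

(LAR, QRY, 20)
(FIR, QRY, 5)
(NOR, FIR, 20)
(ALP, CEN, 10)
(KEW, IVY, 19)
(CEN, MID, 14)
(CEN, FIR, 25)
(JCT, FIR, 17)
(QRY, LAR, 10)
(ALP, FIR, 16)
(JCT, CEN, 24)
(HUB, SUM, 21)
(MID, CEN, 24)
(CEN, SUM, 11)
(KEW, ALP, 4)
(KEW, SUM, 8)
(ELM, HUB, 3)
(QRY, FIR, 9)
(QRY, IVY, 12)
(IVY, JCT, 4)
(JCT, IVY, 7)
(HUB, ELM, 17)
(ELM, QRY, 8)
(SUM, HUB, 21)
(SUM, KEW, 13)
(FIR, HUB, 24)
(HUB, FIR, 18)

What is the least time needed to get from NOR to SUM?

Shortest distances from NOR:
NOR: 0
FIR: 20  (via NOR)
QRY: 25  (via FIR)
LAR: 35  (via QRY)
IVY: 37  (via QRY)
JCT: 41  (via IVY)
HUB: 44  (via FIR)
ELM: 61  (via HUB)
CEN: 65  (via JCT)
SUM: 65  (via HUB)
Shortest route: NOR → FIR → HUB → SUM = 65 min.

65 min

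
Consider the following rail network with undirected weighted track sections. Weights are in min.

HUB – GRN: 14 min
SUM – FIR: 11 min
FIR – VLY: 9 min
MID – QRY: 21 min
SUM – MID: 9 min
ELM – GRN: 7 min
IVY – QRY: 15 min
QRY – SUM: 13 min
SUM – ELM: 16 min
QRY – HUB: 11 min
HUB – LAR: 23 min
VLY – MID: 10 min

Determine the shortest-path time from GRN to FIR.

34 min

Candidate routes:
GRN - HUB - QRY - SUM - FIR: 14+11+13+11 = 49
GRN - ELM - SUM - FIR: 7+16+11 = 34
GRN - ELM - SUM - MID - VLY - FIR: 7+16+9+10+9 = 51
Cheapest is GRN - ELM - SUM - FIR at 34 min.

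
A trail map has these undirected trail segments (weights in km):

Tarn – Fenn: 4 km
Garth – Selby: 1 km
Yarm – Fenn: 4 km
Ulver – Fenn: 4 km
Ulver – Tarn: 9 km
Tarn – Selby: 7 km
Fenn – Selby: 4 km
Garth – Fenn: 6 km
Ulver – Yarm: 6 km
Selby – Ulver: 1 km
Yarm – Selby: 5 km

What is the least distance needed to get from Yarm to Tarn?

Candidate routes:
Yarm → Selby → Fenn → Tarn: 5+4+4 = 13
Yarm → Selby → Tarn: 5+7 = 12
Yarm → Fenn → Tarn: 4+4 = 8
Yarm → Selby → Ulver → Fenn → Tarn: 5+1+4+4 = 14
Cheapest is Yarm → Fenn → Tarn at 8 km.

8 km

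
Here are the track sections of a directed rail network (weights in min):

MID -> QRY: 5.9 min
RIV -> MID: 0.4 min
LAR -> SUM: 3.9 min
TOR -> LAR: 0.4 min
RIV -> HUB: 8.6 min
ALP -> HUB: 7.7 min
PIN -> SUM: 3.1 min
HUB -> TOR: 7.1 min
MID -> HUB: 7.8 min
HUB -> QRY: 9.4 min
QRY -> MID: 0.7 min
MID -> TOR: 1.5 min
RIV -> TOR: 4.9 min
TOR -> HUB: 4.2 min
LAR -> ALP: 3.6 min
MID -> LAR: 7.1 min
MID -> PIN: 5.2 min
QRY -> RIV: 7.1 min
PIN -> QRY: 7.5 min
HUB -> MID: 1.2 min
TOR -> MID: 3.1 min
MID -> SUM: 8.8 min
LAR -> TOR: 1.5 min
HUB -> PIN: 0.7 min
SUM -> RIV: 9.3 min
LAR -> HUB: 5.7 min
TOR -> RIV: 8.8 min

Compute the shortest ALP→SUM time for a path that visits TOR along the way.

14.7 min

Best ALP to TOR: ALP–HUB–MID–TOR costing 10.4
Shortest TOR→SUM: TOR–LAR–SUM = 4.3
Total via TOR: 10.4 + 4.3 = 14.7 min.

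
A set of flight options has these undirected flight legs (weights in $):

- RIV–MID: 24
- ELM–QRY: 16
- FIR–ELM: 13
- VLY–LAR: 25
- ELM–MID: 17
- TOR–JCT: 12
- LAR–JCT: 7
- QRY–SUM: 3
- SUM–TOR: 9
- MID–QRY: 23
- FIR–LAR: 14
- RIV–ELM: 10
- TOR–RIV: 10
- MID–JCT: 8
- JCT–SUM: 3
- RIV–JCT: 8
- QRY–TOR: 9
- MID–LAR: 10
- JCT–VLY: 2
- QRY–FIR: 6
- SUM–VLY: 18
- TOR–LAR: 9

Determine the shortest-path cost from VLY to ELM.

$20

Settle nodes by increasing distance from VLY:
VLY: 0
JCT: 2  (via VLY)
SUM: 5  (via JCT)
QRY: 8  (via SUM)
LAR: 9  (via JCT)
MID: 10  (via JCT)
RIV: 10  (via JCT)
TOR: 14  (via JCT)
FIR: 14  (via QRY)
ELM: 20  (via RIV)
Shortest route: VLY → JCT → RIV → ELM = $20.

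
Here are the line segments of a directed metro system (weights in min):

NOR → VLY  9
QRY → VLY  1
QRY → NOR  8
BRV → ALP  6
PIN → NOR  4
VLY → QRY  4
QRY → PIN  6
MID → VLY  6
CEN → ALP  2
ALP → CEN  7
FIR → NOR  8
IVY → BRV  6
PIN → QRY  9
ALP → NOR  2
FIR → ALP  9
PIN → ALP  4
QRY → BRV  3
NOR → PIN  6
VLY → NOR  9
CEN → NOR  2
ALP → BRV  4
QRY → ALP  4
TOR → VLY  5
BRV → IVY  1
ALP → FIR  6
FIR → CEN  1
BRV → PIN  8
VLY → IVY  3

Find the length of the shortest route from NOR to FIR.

Shortest distances from NOR:
NOR: 0
PIN: 6  (via NOR)
VLY: 9  (via NOR)
ALP: 10  (via PIN)
IVY: 12  (via VLY)
QRY: 13  (via VLY)
BRV: 14  (via ALP)
FIR: 16  (via ALP)
Shortest route: NOR–PIN–ALP–FIR = 16 min.

16 min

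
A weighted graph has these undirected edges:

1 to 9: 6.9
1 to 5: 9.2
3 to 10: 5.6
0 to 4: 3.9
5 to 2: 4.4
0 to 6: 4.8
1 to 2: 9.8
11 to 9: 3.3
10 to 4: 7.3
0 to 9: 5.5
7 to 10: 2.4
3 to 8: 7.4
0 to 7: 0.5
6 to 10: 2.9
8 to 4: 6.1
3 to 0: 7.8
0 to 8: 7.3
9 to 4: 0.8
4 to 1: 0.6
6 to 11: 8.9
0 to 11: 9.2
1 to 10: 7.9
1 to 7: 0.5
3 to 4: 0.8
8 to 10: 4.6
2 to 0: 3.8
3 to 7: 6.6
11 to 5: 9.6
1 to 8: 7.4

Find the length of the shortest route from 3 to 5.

Candidate routes:
3–4–0–2–5: 0.8+3.9+3.8+4.4 = 12.9
3–4–1–5: 0.8+0.6+9.2 = 10.6
Cheapest is 3–4–1–5 at 10.6.

10.6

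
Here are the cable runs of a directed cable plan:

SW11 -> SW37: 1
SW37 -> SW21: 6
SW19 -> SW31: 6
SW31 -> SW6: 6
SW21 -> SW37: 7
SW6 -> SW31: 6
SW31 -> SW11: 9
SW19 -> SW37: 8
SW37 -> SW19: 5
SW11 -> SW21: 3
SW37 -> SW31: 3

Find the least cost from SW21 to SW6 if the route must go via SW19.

24

Best SW21 to SW19: SW21 → SW37 → SW19 costing 12
Shortest SW19→SW6: SW19 → SW31 → SW6 = 12
Total via SW19: 12 + 12 = 24.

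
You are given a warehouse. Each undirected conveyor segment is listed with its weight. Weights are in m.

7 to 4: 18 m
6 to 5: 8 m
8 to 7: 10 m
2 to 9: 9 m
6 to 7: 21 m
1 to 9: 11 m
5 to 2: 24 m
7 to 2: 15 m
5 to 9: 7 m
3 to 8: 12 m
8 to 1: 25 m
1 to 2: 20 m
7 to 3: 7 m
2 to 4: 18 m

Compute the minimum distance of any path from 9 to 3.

Enumerating some paths:
9 - 2 - 7 - 3: 9+15+7 = 31
9 - 5 - 6 - 7 - 3: 7+8+21+7 = 43
The minimum is 31 m via 9 - 2 - 7 - 3.

31 m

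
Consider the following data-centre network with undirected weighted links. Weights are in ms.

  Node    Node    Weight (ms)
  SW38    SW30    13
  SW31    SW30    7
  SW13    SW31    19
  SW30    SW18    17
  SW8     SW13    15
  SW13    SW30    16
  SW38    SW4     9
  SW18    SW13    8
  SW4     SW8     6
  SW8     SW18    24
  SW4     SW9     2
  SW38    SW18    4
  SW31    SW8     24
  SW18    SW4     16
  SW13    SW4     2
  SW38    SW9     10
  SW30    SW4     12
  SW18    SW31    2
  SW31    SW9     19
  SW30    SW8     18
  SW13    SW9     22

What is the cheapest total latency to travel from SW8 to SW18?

Shortest distances from SW8:
SW8: 0
SW4: 6  (via SW8)
SW13: 8  (via SW4)
SW9: 8  (via SW4)
SW38: 15  (via SW4)
SW18: 16  (via SW13)
Shortest route: SW8–SW4–SW13–SW18 = 16 ms.

16 ms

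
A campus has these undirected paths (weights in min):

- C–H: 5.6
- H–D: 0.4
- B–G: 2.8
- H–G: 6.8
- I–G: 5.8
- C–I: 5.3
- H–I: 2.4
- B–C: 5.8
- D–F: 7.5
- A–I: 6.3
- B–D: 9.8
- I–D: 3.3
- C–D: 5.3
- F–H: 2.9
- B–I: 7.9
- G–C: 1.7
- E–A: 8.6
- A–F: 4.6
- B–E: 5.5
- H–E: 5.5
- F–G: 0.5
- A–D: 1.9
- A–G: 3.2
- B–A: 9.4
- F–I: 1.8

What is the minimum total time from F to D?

3.3 min

Compare a few routes:
F → I → H → D: 1.8+2.4+0.4 = 4.6
F → I → D: 1.8+3.3 = 5.1
F → H → D: 2.9+0.4 = 3.3
Cheapest is F → H → D at 3.3 min.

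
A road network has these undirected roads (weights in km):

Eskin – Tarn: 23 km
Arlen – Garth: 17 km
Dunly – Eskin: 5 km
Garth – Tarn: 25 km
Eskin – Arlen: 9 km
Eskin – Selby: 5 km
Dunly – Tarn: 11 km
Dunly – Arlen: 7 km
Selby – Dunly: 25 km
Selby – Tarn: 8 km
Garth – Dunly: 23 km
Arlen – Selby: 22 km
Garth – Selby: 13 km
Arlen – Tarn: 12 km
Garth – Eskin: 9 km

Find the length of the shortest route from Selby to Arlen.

14 km

Enumerating some paths:
Selby → Arlen: 22 = 22
Selby → Eskin → Dunly → Arlen: 5+5+7 = 17
Selby → Tarn → Arlen: 8+12 = 20
Selby → Eskin → Arlen: 5+9 = 14
Cheapest is Selby → Eskin → Arlen at 14 km.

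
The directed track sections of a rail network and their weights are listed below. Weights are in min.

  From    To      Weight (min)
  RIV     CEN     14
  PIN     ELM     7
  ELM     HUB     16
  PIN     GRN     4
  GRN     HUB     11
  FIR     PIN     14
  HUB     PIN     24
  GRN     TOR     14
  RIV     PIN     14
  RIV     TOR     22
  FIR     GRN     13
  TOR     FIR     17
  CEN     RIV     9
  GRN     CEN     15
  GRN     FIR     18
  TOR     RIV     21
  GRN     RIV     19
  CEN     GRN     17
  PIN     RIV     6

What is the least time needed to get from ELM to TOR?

58 min

Enumerating some paths:
ELM → HUB → PIN → GRN → TOR: 16+24+4+14 = 58
ELM → HUB → PIN → RIV → TOR: 16+24+6+22 = 68
The minimum is 58 min via ELM → HUB → PIN → GRN → TOR.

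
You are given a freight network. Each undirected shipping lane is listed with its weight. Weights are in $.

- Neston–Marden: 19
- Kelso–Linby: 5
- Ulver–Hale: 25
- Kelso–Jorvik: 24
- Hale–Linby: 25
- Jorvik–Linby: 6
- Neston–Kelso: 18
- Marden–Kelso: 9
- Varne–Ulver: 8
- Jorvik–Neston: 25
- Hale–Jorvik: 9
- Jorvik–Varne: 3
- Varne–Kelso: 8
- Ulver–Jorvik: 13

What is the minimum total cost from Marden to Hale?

Running Dijkstra from Marden:
Marden: 0
Kelso: 9  (via Marden)
Linby: 14  (via Kelso)
Varne: 17  (via Kelso)
Neston: 19  (via Marden)
Jorvik: 20  (via Linby)
Ulver: 25  (via Varne)
Hale: 29  (via Jorvik)
Shortest route: Marden–Kelso–Linby–Jorvik–Hale = $29.

$29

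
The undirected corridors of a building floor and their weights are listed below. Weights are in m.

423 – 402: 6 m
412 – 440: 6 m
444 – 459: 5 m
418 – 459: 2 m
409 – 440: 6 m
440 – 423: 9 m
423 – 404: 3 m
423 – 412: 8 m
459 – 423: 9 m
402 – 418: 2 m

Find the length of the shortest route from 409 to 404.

Settle nodes by increasing distance from 409:
409: 0
440: 6  (via 409)
412: 12  (via 440)
423: 15  (via 440)
404: 18  (via 423)
Shortest route: 409–440–423–404 = 18 m.

18 m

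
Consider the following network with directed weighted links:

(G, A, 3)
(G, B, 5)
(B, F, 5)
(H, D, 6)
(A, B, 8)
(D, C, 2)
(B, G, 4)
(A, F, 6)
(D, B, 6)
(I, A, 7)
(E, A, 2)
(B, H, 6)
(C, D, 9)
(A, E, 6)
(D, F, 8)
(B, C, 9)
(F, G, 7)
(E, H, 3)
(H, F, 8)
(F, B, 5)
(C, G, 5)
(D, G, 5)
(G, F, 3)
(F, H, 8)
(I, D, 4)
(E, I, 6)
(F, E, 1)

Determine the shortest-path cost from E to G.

14

Shortest distances from E:
E: 0
A: 2  (via E)
H: 3  (via E)
I: 6  (via E)
F: 8  (via A)
D: 9  (via H)
B: 10  (via A)
C: 11  (via D)
G: 14  (via D)
Shortest route: E–H–D–G = 14.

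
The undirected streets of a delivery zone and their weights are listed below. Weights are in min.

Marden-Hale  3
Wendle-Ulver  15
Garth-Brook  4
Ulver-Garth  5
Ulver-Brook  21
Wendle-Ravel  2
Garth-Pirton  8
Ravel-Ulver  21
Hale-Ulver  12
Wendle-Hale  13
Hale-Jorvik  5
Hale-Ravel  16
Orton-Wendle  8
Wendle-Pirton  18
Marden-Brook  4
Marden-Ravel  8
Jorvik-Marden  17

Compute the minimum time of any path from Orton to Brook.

Shortest distances from Orton:
Orton: 0
Wendle: 8  (via Orton)
Ravel: 10  (via Wendle)
Marden: 18  (via Ravel)
Hale: 21  (via Wendle)
Brook: 22  (via Marden)
Shortest route: Orton → Wendle → Ravel → Marden → Brook = 22 min.

22 min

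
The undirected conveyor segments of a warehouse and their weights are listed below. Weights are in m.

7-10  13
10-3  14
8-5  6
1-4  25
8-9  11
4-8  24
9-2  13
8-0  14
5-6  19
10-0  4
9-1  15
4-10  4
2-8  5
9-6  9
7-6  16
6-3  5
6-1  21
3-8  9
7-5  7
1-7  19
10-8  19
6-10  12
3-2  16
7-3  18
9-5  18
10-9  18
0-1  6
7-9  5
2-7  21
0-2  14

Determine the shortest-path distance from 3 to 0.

18 m

Settle nodes by increasing distance from 3:
3: 0
6: 5  (via 3)
8: 9  (via 3)
2: 14  (via 8)
9: 14  (via 6)
10: 14  (via 3)
5: 15  (via 8)
0: 18  (via 10)
Shortest route: 3 → 10 → 0 = 18 m.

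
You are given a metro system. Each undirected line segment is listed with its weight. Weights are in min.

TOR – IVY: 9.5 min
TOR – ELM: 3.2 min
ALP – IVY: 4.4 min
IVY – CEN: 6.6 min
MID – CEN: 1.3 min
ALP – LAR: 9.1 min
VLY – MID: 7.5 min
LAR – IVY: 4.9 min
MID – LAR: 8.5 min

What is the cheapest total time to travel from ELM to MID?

20.6 min

Running Dijkstra from ELM:
ELM: 0
TOR: 3.2  (via ELM)
IVY: 12.7  (via TOR)
ALP: 17.1  (via IVY)
LAR: 17.6  (via IVY)
CEN: 19.3  (via IVY)
MID: 20.6  (via CEN)
Shortest route: ELM → TOR → IVY → CEN → MID = 20.6 min.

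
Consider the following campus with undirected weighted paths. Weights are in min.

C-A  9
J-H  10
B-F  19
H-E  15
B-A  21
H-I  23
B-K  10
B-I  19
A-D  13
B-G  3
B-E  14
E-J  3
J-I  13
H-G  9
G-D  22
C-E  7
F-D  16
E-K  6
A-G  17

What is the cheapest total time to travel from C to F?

Enumerating some paths:
C → A → G → B → F: 9+17+3+19 = 48
C → A → D → F: 9+13+16 = 38
C → E → K → B → F: 7+6+10+19 = 42
C → E → B → F: 7+14+19 = 40
Cheapest is C → A → D → F at 38 min.

38 min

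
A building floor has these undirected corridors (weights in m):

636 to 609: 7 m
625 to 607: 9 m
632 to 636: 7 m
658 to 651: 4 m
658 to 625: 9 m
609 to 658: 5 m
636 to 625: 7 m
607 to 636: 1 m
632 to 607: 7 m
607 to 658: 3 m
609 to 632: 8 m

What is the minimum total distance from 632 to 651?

14 m

Compare a few routes:
632 → 636 → 607 → 658 → 651: 7+1+3+4 = 15
632 → 607 → 658 → 651: 7+3+4 = 14
The minimum is 14 m via 632 → 607 → 658 → 651.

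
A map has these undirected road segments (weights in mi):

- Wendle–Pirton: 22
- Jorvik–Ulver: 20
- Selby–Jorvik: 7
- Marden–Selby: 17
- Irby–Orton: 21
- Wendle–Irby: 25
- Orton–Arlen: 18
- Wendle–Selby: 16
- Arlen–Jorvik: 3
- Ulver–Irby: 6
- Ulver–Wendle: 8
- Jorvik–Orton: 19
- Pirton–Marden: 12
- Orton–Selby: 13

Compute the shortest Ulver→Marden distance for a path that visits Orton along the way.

57 mi

Best Ulver to Orton: Ulver–Irby–Orton costing 27
Shortest Orton→Marden: Orton–Selby–Marden = 30
Total via Orton: 27 + 30 = 57 mi.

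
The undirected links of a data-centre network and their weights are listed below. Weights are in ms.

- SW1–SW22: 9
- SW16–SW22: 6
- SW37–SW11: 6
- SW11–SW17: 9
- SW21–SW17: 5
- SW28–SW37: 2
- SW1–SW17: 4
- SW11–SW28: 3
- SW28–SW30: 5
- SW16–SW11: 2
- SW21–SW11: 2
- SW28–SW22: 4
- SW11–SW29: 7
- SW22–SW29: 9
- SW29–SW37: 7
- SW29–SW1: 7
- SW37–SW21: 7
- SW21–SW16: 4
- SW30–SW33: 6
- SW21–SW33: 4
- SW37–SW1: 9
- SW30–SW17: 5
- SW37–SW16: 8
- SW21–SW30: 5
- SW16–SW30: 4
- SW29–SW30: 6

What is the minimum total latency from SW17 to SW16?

9 ms

Candidate routes:
SW17 - SW30 - SW16: 5+4 = 9
SW17 - SW11 - SW16: 9+2 = 11
Cheapest is SW17 - SW30 - SW16 at 9 ms.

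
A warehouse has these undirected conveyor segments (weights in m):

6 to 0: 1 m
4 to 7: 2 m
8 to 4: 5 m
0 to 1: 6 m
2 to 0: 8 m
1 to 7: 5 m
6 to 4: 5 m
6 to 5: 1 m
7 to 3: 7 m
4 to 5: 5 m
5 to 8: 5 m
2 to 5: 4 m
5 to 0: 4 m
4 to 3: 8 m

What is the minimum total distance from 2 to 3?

Candidate routes:
2–5–6–4–7–3: 4+1+5+2+7 = 19
2–5–6–4–3: 4+1+5+8 = 18
2–5–4–7–3: 4+5+2+7 = 18
2–5–4–3: 4+5+8 = 17
The minimum is 17 m via 2–5–4–3.

17 m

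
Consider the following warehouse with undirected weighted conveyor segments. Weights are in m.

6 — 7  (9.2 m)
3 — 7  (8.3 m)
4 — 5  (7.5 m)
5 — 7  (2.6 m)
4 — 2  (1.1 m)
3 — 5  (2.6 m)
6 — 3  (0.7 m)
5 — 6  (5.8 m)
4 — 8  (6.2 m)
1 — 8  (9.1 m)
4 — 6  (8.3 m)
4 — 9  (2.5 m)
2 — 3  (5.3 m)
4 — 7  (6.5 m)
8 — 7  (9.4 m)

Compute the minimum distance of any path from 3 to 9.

Compare a few routes:
3–2–4–9: 5.3+1.1+2.5 = 8.9
3–6–4–9: 0.7+8.3+2.5 = 11.5
The minimum is 8.9 m via 3–2–4–9.

8.9 m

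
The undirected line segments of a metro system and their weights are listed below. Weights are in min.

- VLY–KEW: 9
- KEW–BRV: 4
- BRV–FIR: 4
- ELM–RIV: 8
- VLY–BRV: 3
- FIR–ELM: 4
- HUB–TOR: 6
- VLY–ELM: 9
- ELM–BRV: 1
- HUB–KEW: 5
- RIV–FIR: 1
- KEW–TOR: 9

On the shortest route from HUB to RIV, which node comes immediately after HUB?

Enumerating some paths:
HUB - KEW - VLY - BRV - FIR - RIV: 5+9+3+4+1 = 22
HUB - KEW - BRV - ELM - FIR - RIV: 5+4+1+4+1 = 15
HUB - KEW - BRV - ELM - RIV: 5+4+1+8 = 18
HUB - KEW - BRV - FIR - RIV: 5+4+4+1 = 14
The minimum is 14 min via HUB - KEW - BRV - FIR - RIV.
So from HUB the first move is to KEW.

KEW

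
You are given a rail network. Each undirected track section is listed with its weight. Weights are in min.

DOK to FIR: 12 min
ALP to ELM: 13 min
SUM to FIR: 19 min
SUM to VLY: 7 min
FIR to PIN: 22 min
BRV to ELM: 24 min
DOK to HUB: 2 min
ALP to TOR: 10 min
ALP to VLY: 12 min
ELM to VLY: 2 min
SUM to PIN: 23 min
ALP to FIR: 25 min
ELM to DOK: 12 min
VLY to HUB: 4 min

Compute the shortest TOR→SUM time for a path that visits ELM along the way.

32 min

Shortest TOR→ELM: TOR → ALP → ELM = 23
Best ELM to SUM: ELM → VLY → SUM costing 9
Total via ELM: 23 + 9 = 32 min.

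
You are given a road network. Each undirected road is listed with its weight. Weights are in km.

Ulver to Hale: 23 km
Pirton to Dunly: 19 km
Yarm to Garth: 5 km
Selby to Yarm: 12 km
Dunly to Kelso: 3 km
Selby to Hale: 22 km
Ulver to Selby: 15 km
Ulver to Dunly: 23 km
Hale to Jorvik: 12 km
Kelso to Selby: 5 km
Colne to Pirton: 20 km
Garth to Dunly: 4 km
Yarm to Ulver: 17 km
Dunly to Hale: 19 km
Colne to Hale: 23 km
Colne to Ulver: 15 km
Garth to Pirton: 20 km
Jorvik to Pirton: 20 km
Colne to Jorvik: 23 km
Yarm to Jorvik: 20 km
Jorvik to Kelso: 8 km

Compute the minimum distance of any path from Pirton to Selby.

Shortest distances from Pirton:
Pirton: 0
Dunly: 19  (via Pirton)
Garth: 20  (via Pirton)
Jorvik: 20  (via Pirton)
Colne: 20  (via Pirton)
Kelso: 22  (via Dunly)
Yarm: 25  (via Garth)
Selby: 27  (via Kelso)
Shortest route: Pirton → Dunly → Kelso → Selby = 27 km.

27 km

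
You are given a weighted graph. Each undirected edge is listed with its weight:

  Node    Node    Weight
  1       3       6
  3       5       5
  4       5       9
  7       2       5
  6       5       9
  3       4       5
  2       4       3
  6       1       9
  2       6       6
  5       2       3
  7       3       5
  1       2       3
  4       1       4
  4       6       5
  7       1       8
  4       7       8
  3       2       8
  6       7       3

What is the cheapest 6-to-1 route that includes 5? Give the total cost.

15

Best 6 to 5: 6–5 costing 9
Best 5 to 1: 5–2–1 costing 6
Total via 5: 9 + 6 = 15.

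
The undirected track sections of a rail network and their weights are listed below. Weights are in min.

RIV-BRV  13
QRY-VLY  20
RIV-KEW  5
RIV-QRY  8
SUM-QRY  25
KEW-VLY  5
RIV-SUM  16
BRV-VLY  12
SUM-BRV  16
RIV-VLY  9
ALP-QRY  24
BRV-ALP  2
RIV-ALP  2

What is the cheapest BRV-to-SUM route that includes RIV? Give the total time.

20 min

Shortest BRV→RIV: BRV → ALP → RIV = 4
Shortest RIV→SUM: RIV → SUM = 16
Total via RIV: 4 + 16 = 20 min.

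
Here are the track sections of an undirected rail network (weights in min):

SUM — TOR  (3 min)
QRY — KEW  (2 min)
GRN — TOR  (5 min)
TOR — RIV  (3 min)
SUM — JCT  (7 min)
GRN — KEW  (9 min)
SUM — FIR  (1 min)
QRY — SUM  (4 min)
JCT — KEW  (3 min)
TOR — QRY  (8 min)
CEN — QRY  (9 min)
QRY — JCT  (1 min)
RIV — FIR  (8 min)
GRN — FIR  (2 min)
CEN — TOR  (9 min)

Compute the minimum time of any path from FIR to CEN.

Shortest distances from FIR:
FIR: 0
SUM: 1  (via FIR)
GRN: 2  (via FIR)
TOR: 4  (via SUM)
QRY: 5  (via SUM)
JCT: 6  (via QRY)
RIV: 7  (via TOR)
KEW: 7  (via QRY)
CEN: 13  (via TOR)
Shortest route: FIR → SUM → TOR → CEN = 13 min.

13 min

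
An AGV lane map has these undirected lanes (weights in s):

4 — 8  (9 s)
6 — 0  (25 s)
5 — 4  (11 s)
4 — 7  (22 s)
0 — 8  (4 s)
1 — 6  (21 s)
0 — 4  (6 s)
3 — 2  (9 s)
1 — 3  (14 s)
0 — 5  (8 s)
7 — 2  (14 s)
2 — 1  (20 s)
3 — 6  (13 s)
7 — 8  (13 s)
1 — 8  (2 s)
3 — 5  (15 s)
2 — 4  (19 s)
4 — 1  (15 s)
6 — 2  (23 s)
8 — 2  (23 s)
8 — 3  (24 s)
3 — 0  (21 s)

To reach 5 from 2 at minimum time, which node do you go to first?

Candidate routes:
2 - 3 - 5: 9+15 = 24
2 - 1 - 8 - 0 - 5: 20+2+4+8 = 34
2 - 4 - 5: 19+11 = 30
2 - 4 - 0 - 5: 19+6+8 = 33
The minimum is 24 s via 2 - 3 - 5.
So from 2 the first move is to 3.

3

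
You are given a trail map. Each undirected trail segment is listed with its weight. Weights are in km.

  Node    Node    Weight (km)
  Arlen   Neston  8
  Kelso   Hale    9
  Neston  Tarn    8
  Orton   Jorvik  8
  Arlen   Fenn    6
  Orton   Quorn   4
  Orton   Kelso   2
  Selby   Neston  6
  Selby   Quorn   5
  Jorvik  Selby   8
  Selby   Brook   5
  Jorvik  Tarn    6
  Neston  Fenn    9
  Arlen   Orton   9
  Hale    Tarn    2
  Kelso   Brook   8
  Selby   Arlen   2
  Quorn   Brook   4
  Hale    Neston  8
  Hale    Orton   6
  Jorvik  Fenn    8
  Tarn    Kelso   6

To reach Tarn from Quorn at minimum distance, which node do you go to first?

Candidate routes:
Quorn–Orton–Jorvik–Tarn: 4+8+6 = 18
Quorn–Orton–Kelso–Tarn: 4+2+6 = 12
Quorn–Brook–Kelso–Tarn: 4+8+6 = 18
Quorn–Orton–Kelso–Hale–Tarn: 4+2+9+2 = 17
Cheapest is Quorn–Orton–Kelso–Tarn at 12 km.
So from Quorn the first move is to Orton.

Orton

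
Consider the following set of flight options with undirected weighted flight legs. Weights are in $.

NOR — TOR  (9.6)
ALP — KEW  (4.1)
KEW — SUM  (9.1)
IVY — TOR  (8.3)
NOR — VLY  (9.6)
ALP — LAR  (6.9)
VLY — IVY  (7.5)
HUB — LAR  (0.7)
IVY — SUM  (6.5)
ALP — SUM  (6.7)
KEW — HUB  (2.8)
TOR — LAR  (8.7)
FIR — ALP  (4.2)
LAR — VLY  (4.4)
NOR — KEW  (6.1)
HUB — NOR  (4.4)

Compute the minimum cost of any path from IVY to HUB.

Enumerating some paths:
IVY - TOR - LAR - HUB: 8.3+8.7+0.7 = 17.7
IVY - SUM - KEW - HUB: 6.5+9.1+2.8 = 18.4
IVY - VLY - LAR - HUB: 7.5+4.4+0.7 = 12.6
The minimum is $12.6 via IVY - VLY - LAR - HUB.

$12.6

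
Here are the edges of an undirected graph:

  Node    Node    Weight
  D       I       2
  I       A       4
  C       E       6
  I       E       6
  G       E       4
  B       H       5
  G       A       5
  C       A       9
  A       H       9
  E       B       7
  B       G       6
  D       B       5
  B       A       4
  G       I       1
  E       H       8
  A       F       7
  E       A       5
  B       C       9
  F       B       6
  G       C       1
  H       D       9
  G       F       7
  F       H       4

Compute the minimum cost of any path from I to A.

4

Compare a few routes:
I → G → A: 1+5 = 6
I → A: 4 = 4
The minimum is 4 via I → A.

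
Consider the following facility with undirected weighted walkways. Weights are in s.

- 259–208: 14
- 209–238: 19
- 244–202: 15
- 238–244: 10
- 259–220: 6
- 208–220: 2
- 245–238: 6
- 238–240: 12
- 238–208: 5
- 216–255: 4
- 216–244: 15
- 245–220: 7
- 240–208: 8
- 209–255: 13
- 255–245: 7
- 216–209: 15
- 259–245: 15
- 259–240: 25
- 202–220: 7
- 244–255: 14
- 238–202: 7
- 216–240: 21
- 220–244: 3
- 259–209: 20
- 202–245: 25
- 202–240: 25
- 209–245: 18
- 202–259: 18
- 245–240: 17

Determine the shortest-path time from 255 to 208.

16 s

Enumerating some paths:
255 → 245 → 238 → 208: 7+6+5 = 18
255 → 245 → 220 → 208: 7+7+2 = 16
255 → 216 → 244 → 220 → 208: 4+15+3+2 = 24
255 → 244 → 220 → 208: 14+3+2 = 19
The minimum is 16 s via 255 → 245 → 220 → 208.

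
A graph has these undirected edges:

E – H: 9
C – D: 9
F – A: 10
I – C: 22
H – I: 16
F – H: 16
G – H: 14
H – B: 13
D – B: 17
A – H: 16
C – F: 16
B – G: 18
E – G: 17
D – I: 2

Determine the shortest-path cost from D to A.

34

Enumerating some paths:
D → I → H → A: 2+16+16 = 34
D → I → H → F → A: 2+16+16+10 = 44
D → C → F → A: 9+16+10 = 35
Cheapest is D → I → H → A at 34.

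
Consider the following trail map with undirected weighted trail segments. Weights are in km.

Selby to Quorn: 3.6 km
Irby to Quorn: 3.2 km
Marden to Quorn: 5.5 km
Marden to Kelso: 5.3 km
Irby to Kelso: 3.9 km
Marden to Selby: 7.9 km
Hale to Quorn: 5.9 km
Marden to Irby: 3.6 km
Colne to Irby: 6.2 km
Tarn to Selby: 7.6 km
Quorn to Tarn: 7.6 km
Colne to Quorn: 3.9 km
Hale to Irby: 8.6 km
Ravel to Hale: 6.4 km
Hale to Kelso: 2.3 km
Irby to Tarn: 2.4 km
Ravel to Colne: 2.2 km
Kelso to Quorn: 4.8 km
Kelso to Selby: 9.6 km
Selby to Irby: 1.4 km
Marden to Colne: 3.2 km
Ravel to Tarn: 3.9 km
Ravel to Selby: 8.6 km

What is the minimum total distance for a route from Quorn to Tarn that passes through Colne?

Shortest Quorn→Colne: Quorn → Colne = 3.9
Best Colne to Tarn: Colne → Ravel → Tarn costing 6.1
Total via Colne: 3.9 + 6.1 = 10 km.

10 km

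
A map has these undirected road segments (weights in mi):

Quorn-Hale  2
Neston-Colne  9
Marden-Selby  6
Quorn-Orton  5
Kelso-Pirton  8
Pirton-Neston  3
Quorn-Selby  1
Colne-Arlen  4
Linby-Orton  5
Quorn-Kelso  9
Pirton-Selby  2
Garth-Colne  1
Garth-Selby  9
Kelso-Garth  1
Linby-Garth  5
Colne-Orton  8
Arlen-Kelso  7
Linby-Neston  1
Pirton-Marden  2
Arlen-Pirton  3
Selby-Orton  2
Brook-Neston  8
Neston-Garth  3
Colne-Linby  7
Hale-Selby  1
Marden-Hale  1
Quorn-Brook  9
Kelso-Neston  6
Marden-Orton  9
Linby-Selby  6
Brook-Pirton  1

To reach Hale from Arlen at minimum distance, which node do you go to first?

Enumerating some paths:
Arlen–Pirton–Marden–Hale: 3+2+1 = 6
Arlen–Pirton–Selby–Quorn–Hale: 3+2+1+2 = 8
Cheapest is Arlen–Pirton–Marden–Hale at 6 mi.
So from Arlen the first move is to Pirton.

Pirton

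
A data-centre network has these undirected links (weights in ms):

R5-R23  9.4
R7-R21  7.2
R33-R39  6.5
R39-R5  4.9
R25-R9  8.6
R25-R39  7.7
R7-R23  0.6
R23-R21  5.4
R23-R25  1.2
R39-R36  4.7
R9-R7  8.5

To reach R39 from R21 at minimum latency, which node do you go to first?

Enumerating some paths:
R21 → R7 → R23 → R5 → R39: 7.2+0.6+9.4+4.9 = 22.1
R21 → R7 → R23 → R25 → R39: 7.2+0.6+1.2+7.7 = 16.7
R21 → R23 → R5 → R39: 5.4+9.4+4.9 = 19.7
R21 → R23 → R25 → R39: 5.4+1.2+7.7 = 14.3
Cheapest is R21 → R23 → R25 → R39 at 14.3 ms.
So from R21 the first move is to R23.

R23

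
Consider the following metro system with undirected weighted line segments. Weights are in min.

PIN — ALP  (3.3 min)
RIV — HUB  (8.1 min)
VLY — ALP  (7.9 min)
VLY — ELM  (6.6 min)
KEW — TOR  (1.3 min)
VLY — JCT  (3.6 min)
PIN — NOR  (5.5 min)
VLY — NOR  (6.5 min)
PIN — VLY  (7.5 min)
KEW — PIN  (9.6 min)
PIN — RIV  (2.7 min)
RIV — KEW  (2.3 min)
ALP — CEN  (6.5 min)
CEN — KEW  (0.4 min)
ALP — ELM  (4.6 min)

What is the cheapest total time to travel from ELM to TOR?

Shortest distances from ELM:
ELM: 0
ALP: 4.6  (via ELM)
VLY: 6.6  (via ELM)
PIN: 7.9  (via ALP)
JCT: 10.2  (via VLY)
RIV: 10.6  (via PIN)
CEN: 11.1  (via ALP)
KEW: 11.5  (via CEN)
TOR: 12.8  (via KEW)
Shortest route: ELM → ALP → CEN → KEW → TOR = 12.8 min.

12.8 min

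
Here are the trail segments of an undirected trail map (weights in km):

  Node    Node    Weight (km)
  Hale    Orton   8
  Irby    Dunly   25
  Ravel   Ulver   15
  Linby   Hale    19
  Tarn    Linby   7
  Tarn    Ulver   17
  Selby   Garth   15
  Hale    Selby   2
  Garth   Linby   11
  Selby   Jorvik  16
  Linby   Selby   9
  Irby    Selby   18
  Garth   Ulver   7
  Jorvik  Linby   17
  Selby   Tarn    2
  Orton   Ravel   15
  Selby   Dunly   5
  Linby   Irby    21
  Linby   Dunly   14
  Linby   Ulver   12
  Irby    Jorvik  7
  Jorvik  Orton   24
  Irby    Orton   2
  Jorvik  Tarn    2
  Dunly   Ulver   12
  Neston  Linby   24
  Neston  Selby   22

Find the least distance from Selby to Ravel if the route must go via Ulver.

Best Selby to Ulver: Selby–Dunly–Ulver costing 17
Best Ulver to Ravel: Ulver–Ravel costing 15
Total via Ulver: 17 + 15 = 32 km.

32 km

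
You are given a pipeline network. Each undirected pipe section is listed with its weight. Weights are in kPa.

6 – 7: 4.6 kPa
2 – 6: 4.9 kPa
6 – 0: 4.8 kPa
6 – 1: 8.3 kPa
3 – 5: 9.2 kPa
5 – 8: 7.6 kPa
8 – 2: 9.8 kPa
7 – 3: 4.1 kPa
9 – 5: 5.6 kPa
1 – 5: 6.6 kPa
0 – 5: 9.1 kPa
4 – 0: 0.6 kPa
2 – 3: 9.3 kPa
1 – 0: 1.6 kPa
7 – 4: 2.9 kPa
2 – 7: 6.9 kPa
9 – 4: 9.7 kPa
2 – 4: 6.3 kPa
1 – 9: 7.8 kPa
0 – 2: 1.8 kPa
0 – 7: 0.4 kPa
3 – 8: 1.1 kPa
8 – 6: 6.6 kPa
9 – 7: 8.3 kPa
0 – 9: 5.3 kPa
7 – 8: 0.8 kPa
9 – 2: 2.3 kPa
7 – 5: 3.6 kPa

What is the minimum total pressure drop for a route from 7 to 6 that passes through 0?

Shortest 7→0: 7–0 = 0.4
Best 0 to 6: 0–6 costing 4.8
Total via 0: 0.4 + 4.8 = 5.2 kPa.

5.2 kPa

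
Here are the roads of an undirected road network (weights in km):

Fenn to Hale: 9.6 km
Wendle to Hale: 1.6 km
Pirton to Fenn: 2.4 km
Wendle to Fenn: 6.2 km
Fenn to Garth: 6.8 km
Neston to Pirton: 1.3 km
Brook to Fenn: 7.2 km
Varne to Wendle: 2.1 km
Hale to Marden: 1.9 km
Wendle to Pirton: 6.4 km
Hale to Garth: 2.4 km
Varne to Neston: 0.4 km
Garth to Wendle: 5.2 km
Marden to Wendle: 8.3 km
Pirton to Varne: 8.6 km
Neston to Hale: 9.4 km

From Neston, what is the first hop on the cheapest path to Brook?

Pirton

Compare a few routes:
Neston - Varne - Wendle - Pirton - Fenn - Brook: 0.4+2.1+6.4+2.4+7.2 = 18.5
Neston - Varne - Wendle - Fenn - Brook: 0.4+2.1+6.2+7.2 = 15.9
Neston - Varne - Pirton - Fenn - Brook: 0.4+8.6+2.4+7.2 = 18.6
Neston - Pirton - Fenn - Brook: 1.3+2.4+7.2 = 10.9
Cheapest is Neston - Pirton - Fenn - Brook at 10.9 km.
So from Neston the first move is to Pirton.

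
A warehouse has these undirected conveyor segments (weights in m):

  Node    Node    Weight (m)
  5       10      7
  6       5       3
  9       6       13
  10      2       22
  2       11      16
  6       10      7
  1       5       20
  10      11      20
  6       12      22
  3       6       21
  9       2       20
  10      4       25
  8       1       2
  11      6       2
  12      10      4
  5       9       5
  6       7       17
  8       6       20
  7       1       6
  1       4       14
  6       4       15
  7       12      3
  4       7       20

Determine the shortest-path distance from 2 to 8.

37 m

Compare a few routes:
2 - 10 - 12 - 7 - 1 - 8: 22+4+3+6+2 = 37
2 - 11 - 6 - 8: 16+2+20 = 38
Cheapest is 2 - 10 - 12 - 7 - 1 - 8 at 37 m.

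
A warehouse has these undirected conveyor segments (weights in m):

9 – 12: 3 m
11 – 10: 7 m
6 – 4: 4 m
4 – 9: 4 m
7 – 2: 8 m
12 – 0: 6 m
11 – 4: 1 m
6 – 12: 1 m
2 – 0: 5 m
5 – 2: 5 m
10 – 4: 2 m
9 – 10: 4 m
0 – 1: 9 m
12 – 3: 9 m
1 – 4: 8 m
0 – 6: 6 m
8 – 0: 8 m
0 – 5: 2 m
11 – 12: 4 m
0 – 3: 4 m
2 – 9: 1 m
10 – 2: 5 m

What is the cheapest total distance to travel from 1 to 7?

21 m

Shortest distances from 1:
1: 0
4: 8  (via 1)
0: 9  (via 1)
11: 9  (via 4)
10: 10  (via 4)
5: 11  (via 0)
6: 12  (via 4)
9: 12  (via 4)
2: 13  (via 9)
3: 13  (via 0)
12: 13  (via 11)
8: 17  (via 0)
7: 21  (via 2)
Shortest route: 1 → 4 → 9 → 2 → 7 = 21 m.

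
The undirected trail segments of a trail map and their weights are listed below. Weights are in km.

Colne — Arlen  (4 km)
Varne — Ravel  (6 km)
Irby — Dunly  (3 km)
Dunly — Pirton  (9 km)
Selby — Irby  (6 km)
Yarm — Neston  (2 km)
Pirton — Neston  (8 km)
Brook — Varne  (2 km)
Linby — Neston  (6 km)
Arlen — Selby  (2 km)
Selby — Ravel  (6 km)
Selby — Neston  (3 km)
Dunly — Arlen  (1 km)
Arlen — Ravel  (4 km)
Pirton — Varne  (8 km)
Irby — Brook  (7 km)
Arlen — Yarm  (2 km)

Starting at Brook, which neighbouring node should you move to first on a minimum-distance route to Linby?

Irby

Candidate routes:
Brook → Irby → Dunly → Arlen → Selby → Neston → Linby: 7+3+1+2+3+6 = 22
Brook → Irby → Dunly → Arlen → Yarm → Neston → Linby: 7+3+1+2+2+6 = 21
Brook → Irby → Selby → Neston → Linby: 7+6+3+6 = 22
Brook → Varne → Ravel → Arlen → Yarm → Neston → Linby: 2+6+4+2+2+6 = 22
Cheapest is Brook → Irby → Dunly → Arlen → Yarm → Neston → Linby at 21 km.
So from Brook the first move is to Irby.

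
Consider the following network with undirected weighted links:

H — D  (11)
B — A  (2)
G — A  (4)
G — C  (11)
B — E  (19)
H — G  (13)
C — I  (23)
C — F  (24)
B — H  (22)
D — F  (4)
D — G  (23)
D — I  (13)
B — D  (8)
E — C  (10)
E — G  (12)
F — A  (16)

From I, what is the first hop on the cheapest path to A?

Candidate routes:
I–D–F–A: 13+4+16 = 33
I–D–B–A: 13+8+2 = 23
I–C–G–A: 23+11+4 = 38
The minimum is 23 via I–D–B–A.
So from I the first move is to D.

D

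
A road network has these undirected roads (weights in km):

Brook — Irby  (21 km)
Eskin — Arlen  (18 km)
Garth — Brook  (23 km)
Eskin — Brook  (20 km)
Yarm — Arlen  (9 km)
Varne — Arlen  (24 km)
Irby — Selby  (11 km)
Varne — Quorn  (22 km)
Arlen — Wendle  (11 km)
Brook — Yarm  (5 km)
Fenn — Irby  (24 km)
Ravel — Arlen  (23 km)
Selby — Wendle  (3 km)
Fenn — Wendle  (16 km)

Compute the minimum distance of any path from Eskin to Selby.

32 km

Shortest distances from Eskin:
Eskin: 0
Arlen: 18  (via Eskin)
Brook: 20  (via Eskin)
Yarm: 25  (via Brook)
Wendle: 29  (via Arlen)
Selby: 32  (via Wendle)
Shortest route: Eskin → Arlen → Wendle → Selby = 32 km.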